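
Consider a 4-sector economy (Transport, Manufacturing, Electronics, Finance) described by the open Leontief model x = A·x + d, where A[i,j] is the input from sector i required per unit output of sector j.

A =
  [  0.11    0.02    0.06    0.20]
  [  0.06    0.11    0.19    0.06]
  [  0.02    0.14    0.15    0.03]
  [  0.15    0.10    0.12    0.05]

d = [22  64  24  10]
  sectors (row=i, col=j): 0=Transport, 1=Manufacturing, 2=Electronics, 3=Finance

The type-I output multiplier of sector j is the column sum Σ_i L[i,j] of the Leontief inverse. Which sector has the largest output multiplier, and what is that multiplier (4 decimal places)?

Electronics (1.8648)

Form M = I − A:
  [  0.89   -0.02   -0.06   -0.20]
  [ -0.06    0.89   -0.19   -0.06]
  [ -0.02   -0.14    0.85   -0.03]
  [ -0.15   -0.10   -0.12    0.95]
Leontief inverse L = M⁻¹:
  [  1.1751    0.0767    0.1363    0.2565]
  [  0.1040    1.1829    0.2867    0.1057]
  [  0.0519    0.2024    1.2342    0.0627]
  [  0.2030    0.1622    0.2076    1.1122]
Total output x = L · d:
  x_0 = 1.1751·22 + 0.0767·64 + 0.1363·24 + 0.2565·10 = 36.5947
  x_1 = 0.1040·22 + 1.1829·64 + 0.2867·24 + 0.1057·10 = 85.9300
  x_2 = 0.0519·22 + 0.2024·64 + 1.2342·24 + 0.0627·10 = 44.3419
  x_3 = 0.2030·22 + 0.1622·64 + 0.2076·24 + 1.1122·10 = 30.9508
Output multipliers (column sums of L):
  Transport: 1.5340
  Manufacturing: 1.6241
  Electronics: 1.8648
  Finance: 1.5371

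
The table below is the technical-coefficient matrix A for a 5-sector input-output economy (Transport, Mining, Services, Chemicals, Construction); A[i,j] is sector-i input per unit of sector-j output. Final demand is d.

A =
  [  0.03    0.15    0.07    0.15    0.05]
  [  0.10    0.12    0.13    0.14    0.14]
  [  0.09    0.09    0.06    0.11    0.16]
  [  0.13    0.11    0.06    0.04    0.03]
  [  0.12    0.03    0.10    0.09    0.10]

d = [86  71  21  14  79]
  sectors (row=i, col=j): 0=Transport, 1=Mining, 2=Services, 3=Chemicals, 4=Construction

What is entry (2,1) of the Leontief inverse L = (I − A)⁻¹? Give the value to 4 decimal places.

L[2,1] = 0.1829

Form M = I − A:
  [  0.97   -0.15   -0.07   -0.15   -0.05]
  [ -0.10    0.88   -0.13   -0.14   -0.14]
  [ -0.09   -0.09    0.94   -0.11   -0.16]
  [ -0.13   -0.11   -0.06    0.96   -0.03]
  [ -0.12   -0.03   -0.10   -0.09    0.90]
Leontief inverse L = M⁻¹:
  [  1.1177    0.2398    0.1458    0.2388    0.1333]
  [  0.2162    1.2387    0.2314    0.2648    0.2547]
  [  0.1837    0.1829    1.1426    0.2096    0.2488]
  [  0.1937    0.1894    0.1229    1.1230    0.0995]
  [  0.1960    0.1125    0.1664    0.1763    1.1750]
Total output x = L · d:
  x_0 = 1.1177·86 + 0.2398·71 + 0.1458·21 + 0.2388·14 + 0.1333·79 = 130.0825
  x_1 = 0.2162·86 + 1.2387·71 + 0.2314·21 + 0.2648·14 + 0.2547·79 = 135.2180
  x_2 = 0.1837·86 + 0.1829·71 + 1.1426·21 + 0.2096·14 + 0.2488·79 = 75.3694
  x_3 = 0.1937·86 + 0.1894·71 + 0.1229·21 + 1.1230·14 + 0.0995·79 = 56.2664
  x_4 = 0.1960·86 + 0.1125·71 + 0.1664·21 + 0.1763·14 + 1.1750·79 = 123.6304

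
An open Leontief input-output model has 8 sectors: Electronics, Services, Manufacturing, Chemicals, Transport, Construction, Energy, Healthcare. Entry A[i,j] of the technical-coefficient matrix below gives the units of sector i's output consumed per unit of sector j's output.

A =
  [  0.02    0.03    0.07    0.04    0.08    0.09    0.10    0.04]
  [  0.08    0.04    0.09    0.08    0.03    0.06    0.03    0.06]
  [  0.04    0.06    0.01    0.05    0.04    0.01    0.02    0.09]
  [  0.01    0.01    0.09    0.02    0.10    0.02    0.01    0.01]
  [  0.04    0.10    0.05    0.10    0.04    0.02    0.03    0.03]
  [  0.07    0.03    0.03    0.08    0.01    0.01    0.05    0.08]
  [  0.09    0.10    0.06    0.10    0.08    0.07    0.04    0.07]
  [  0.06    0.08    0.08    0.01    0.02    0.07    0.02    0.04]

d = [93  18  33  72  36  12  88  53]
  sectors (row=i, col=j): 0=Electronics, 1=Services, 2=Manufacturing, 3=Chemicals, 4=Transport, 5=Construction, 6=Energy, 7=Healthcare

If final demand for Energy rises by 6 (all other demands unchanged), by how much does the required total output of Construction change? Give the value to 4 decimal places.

0.4354

Form M = I − A:
  [  0.98   -0.03   -0.07   -0.04   -0.08   -0.09   -0.10   -0.04]
  [ -0.08    0.96   -0.09   -0.08   -0.03   -0.06   -0.03   -0.06]
  [ -0.04   -0.06    0.99   -0.05   -0.04   -0.01   -0.02   -0.09]
  [ -0.01   -0.01   -0.09    0.98   -0.10   -0.02   -0.01   -0.01]
  [ -0.04   -0.10   -0.05   -0.10    0.96   -0.02   -0.03   -0.03]
  [ -0.07   -0.03   -0.03   -0.08   -0.01    0.99   -0.05   -0.08]
  [ -0.09   -0.10   -0.06   -0.10   -0.08   -0.07    0.96   -0.07]
  [ -0.06   -0.08   -0.08   -0.01   -0.02   -0.07   -0.02    0.96]
Leontief inverse L = M⁻¹:
  [  1.0629    0.0779    0.1148    0.0916    0.1191    0.1218    0.1283    0.0841]
  [  0.1159    1.0797    0.1354    0.1215    0.0697    0.0925    0.0590    0.1005]
  [  0.0667    0.0899    1.0462    0.0782    0.0661    0.0359    0.0387    0.1152]
  [  0.0299    0.0377    0.1121    1.0483    0.1206    0.0338    0.0238    0.0333]
  [  0.0723    0.1340    0.0940    0.1385    1.0764    0.0484    0.0526    0.0631]
  [  0.0984    0.0622    0.0696    0.1105    0.0437    1.0395    0.0726    0.1089]
  [  0.1390    0.1533    0.1233    0.1584    0.1315    0.1138    1.0777    0.1208]
  [  0.0935    0.1133    0.1164    0.0475    0.0484    0.0978    0.0452    1.0770]
Total output x = L · d:
  x_0 = 1.0629·93 + 0.0779·18 + 0.1148·33 + 0.0916·72 + 0.1191·36 + 0.1218·12 + 0.1283·88 + 0.0841·53 = 132.1360
  x_1 = 0.1159·93 + 1.0797·18 + 0.1354·33 + 0.1215·72 + 0.0697·36 + 0.0925·12 + 0.0590·88 + 0.1005·53 = 57.5625
  x_2 = 0.0667·93 + 0.0899·18 + 1.0462·33 + 0.0782·72 + 0.0661·36 + 0.0359·12 + 0.0387·88 + 0.1152·53 = 60.3001
  x_3 = 0.0299·93 + 0.0377·18 + 0.1121·33 + 1.0483·72 + 0.1206·36 + 0.0338·12 + 0.0238·88 + 0.0333·53 = 91.2392
  x_4 = 0.0723·93 + 0.1340·18 + 0.0940·33 + 0.1385·72 + 1.0764·36 + 0.0484·12 + 0.0526·88 + 0.0631·53 = 69.5101
  x_5 = 0.0984·93 + 0.0622·18 + 0.0696·33 + 0.1105·72 + 0.0437·36 + 1.0395·12 + 0.0726·88 + 0.1089·53 = 46.7304
  x_6 = 0.1390·93 + 0.1533·18 + 0.1233·33 + 0.1584·72 + 0.1315·36 + 0.1138·12 + 1.0777·88 + 0.1208·53 = 138.5010
  x_7 = 0.0935·93 + 0.1133·18 + 0.1164·33 + 0.0475·72 + 0.0484·36 + 0.0978·12 + 0.0452·88 + 1.0770·53 = 81.9801
Δx_5 = L[5,6] · Δd_6 = 0.0726 · 6 = 0.4354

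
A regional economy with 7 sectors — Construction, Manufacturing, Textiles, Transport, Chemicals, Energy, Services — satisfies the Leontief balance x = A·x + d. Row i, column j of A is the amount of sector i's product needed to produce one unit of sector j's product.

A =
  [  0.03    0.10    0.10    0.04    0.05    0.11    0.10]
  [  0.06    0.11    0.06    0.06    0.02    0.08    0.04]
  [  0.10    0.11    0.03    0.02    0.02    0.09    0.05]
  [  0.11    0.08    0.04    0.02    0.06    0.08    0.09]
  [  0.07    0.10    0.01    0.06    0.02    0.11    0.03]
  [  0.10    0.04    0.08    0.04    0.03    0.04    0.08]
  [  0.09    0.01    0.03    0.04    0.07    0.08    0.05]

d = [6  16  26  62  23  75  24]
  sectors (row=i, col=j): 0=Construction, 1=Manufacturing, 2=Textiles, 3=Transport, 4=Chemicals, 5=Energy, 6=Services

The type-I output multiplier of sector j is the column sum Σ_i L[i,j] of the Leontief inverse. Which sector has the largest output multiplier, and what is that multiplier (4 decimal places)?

Form M = I − A:
  [  0.97   -0.10   -0.10   -0.04   -0.05   -0.11   -0.10]
  [ -0.06    0.89   -0.06   -0.06   -0.02   -0.08   -0.04]
  [ -0.10   -0.11    0.97   -0.02   -0.02   -0.09   -0.05]
  [ -0.11   -0.08   -0.04    0.98   -0.06   -0.08   -0.09]
  [ -0.07   -0.10   -0.01   -0.06    0.98   -0.11   -0.03]
  [ -0.10   -0.04   -0.08   -0.04   -0.03    0.96   -0.08]
  [ -0.09   -0.01   -0.03   -0.04   -0.07   -0.08    0.95]
Leontief inverse L = M⁻¹:
  [  1.1051    0.1690    0.1485    0.0776    0.0844    0.1838    0.1567]
  [  0.1198    1.1708    0.1035    0.0911    0.0484    0.1416    0.0894]
  [  0.1554    0.1683    1.0755    0.0517    0.0482    0.1508    0.0992]
  [  0.1735    0.1442    0.0882    1.0559    0.0932    0.1509    0.1447]
  [  0.1252    0.1547    0.0531    0.0897    1.0472    0.1662    0.0780]
  [  0.1559    0.0962    0.1203    0.0686    0.0594    1.1020    0.1280]
  [  0.1405    0.0592    0.0669    0.0668    0.0961    0.1351    1.0942]
Total output x = L · d:
  x_0 = 1.1051·6 + 0.1690·16 + 0.1485·26 + 0.0776·62 + 0.0844·23 + 0.1838·75 + 0.1567·24 = 37.4927
  x_1 = 0.1198·6 + 1.1708·16 + 0.1035·26 + 0.0911·62 + 0.0484·23 + 0.1416·75 + 0.0894·24 = 41.6689
  x_2 = 0.1554·6 + 0.1683·16 + 1.0755·26 + 0.0517·62 + 0.0482·23 + 0.1508·75 + 0.0992·24 = 49.5915
  x_3 = 0.1735·6 + 0.1442·16 + 0.0882·26 + 1.0559·62 + 0.0932·23 + 0.1509·75 + 0.1447·24 = 88.0374
  x_4 = 0.1252·6 + 0.1547·16 + 0.0531·26 + 0.0897·62 + 1.0472·23 + 0.1662·75 + 0.0780·24 = 48.5931
  x_5 = 0.1559·6 + 0.0962·16 + 0.1203·26 + 0.0686·62 + 0.0594·23 + 1.1020·75 + 0.1280·24 = 96.9420
  x_6 = 0.1405·6 + 0.0592·16 + 0.0669·26 + 0.0668·62 + 0.0961·23 + 0.1351·75 + 1.0942·24 = 46.2707
Output multipliers (column sums of L):
  Construction: 1.9753
  Manufacturing: 1.9625
  Textiles: 1.6559
  Transport: 1.5013
  Chemicals: 1.4770
  Energy: 2.0303
  Services: 1.7902

Energy (2.0303)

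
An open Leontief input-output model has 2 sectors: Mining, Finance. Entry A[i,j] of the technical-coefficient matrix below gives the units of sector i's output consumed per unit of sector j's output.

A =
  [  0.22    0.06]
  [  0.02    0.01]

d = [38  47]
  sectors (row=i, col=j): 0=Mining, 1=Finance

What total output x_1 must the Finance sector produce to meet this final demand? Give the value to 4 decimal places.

48.5344

Form M = I − A:
  [  0.78   -0.06]
  [ -0.02    0.99]
Leontief inverse L = M⁻¹:
  [  1.2840    0.0778]
  [  0.0259    1.0117]
Total output x = L · d:
  x_0 = 1.2840·38 + 0.0778·47 = 52.4514
  x_1 = 0.0259·38 + 1.0117·47 = 48.5344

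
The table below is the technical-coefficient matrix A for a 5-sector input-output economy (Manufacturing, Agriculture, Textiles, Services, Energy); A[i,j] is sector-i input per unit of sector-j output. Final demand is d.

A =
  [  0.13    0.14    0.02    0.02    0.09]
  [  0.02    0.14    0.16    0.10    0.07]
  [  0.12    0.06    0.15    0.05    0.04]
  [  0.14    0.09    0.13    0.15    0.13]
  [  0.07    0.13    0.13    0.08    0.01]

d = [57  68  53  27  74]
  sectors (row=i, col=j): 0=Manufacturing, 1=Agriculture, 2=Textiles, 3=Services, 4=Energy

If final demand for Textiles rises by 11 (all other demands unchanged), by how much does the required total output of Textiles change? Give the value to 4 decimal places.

Form M = I − A:
  [  0.87   -0.14   -0.02   -0.02   -0.09]
  [ -0.02    0.86   -0.16   -0.10   -0.07]
  [ -0.12   -0.06    0.85   -0.05   -0.04]
  [ -0.14   -0.09   -0.13    0.85   -0.13]
  [ -0.07   -0.13   -0.13   -0.08    0.99]
Leontief inverse L = M⁻¹:
  [  1.1921    0.2300    0.1039    0.0743    0.1386]
  [  0.1066    1.2384    0.2829    0.1773    0.1320]
  [  0.1980    0.1432    1.2379    0.1029    0.0917]
  [  0.2601    0.2239    0.2714    1.2450    0.2139]
  [  0.1453    0.2158    0.2290    0.1427    1.0666]
Total output x = L · d:
  x_0 = 1.1921·57 + 0.2300·68 + 0.1039·53 + 0.0743·27 + 0.1386·74 = 101.3638
  x_1 = 0.1066·57 + 1.2384·68 + 0.2829·53 + 0.1773·27 + 0.1320·74 = 119.8342
  x_2 = 0.1980·57 + 0.1432·68 + 1.2379·53 + 0.1029·27 + 0.0917·74 = 96.1915
  x_3 = 0.2601·57 + 0.2239·68 + 0.2714·53 + 1.2450·27 + 0.2139·74 = 93.8868
  x_4 = 0.1453·57 + 0.2158·68 + 0.2290·53 + 0.1427·27 + 1.0666·74 = 117.8684
Δx_2 = L[2,2] · Δd_2 = 1.2379 · 11 = 13.6164

13.6164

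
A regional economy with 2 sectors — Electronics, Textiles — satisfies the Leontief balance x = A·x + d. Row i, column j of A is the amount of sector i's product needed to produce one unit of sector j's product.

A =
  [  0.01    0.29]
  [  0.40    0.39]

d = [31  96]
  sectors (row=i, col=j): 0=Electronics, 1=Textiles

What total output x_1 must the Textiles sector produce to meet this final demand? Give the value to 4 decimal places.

Form M = I − A:
  [  0.99   -0.29]
  [ -0.40    0.61]
Leontief inverse L = M⁻¹:
  [  1.2503    0.5944]
  [  0.8198    2.0291]
Total output x = L · d:
  x_0 = 1.2503·31 + 0.5944·96 = 95.8188
  x_1 = 0.8198·31 + 2.0291·96 = 220.2091

220.2091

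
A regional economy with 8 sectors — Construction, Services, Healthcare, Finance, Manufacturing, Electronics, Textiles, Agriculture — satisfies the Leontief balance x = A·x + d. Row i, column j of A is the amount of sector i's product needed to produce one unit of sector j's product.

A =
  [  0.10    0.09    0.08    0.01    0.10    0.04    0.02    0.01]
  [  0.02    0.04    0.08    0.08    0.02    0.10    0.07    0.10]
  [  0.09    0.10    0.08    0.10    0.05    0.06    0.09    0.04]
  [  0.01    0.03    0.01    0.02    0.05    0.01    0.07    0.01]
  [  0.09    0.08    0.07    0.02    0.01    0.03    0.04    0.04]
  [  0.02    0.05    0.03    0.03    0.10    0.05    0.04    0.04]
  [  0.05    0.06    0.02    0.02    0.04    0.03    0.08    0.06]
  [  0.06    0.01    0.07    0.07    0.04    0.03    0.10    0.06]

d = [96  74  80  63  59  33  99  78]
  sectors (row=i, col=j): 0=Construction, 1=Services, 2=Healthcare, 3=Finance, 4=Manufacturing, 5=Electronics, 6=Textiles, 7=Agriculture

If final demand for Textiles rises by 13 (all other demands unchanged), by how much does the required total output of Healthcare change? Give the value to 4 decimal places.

Form M = I − A:
  [  0.90   -0.09   -0.08   -0.01   -0.10   -0.04   -0.02   -0.01]
  [ -0.02    0.96   -0.08   -0.08   -0.02   -0.10   -0.07   -0.10]
  [ -0.09   -0.10    0.92   -0.10   -0.05   -0.06   -0.09   -0.04]
  [ -0.01   -0.03   -0.01    0.98   -0.05   -0.01   -0.07   -0.01]
  [ -0.09   -0.08   -0.07   -0.02    0.99   -0.03   -0.04   -0.04]
  [ -0.02   -0.05   -0.03   -0.03   -0.10    0.95   -0.04   -0.04]
  [ -0.05   -0.06   -0.02   -0.02   -0.04   -0.03    0.92   -0.06]
  [ -0.06   -0.01   -0.07   -0.07   -0.04   -0.03   -0.10    0.94]
Leontief inverse L = M⁻¹:
  [  1.1507    0.1437    0.1315    0.0470    0.1409    0.0804    0.0671    0.0473]
  [  0.0640    1.0865    0.1242    0.1202    0.0654    0.1367    0.1293    0.1397]
  [  0.1462    0.1616    1.1367    0.1455    0.1035    0.1075    0.1564    0.0876]
  [  0.0295    0.0508    0.0281    1.0337    0.0650    0.0251    0.0928    0.0277]
  [  0.1300    0.1220    0.1115    0.0528    1.0467    0.0639    0.0832    0.0722]
  [  0.0547    0.0860    0.0647    0.0563    0.1282    1.0774    0.0783    0.0694]
  [  0.0847    0.0949    0.0546    0.0468    0.0704    0.0580    1.1204    0.0908]
  [  0.1035    0.0546    0.1091    0.1011    0.0784    0.0597    0.1495    1.0919]
Total output x = L · d:
  x_0 = 1.1507·96 + 0.1437·74 + 0.1315·80 + 0.0470·63 + 0.1409·59 + 0.0804·33 + 0.0671·99 + 0.0473·78 = 155.8857
  x_1 = 0.0640·96 + 1.0865·74 + 0.1242·80 + 0.1202·63 + 0.0654·59 + 0.1367·33 + 0.1293·99 + 0.1397·78 = 136.1200
  x_2 = 0.1462·96 + 0.1616·74 + 1.1367·80 + 0.1455·63 + 0.1035·59 + 0.1075·33 + 0.1564·99 + 0.0876·78 = 158.0712
  x_3 = 0.0295·96 + 0.0508·74 + 0.0281·80 + 1.0337·63 + 0.0650·59 + 0.0251·33 + 0.0928·99 + 0.0277·78 = 89.9775
  x_4 = 0.1300·96 + 0.1220·74 + 0.1115·80 + 0.0528·63 + 1.0467·59 + 0.0639·33 + 0.0832·99 + 0.0722·78 = 111.4844
  x_5 = 0.0547·96 + 0.0860·74 + 0.0647·80 + 0.0563·63 + 0.1282·59 + 1.0774·33 + 0.0783·99 + 0.0694·78 = 76.6320
  x_6 = 0.0847·96 + 0.0949·74 + 0.0546·80 + 0.0468·63 + 0.0704·59 + 0.0580·33 + 1.1204·99 + 0.0908·78 = 146.5418
  x_7 = 0.1035·96 + 0.0546·74 + 0.1091·80 + 0.1011·63 + 0.0784·59 + 0.0597·33 + 0.1495·99 + 1.0919·78 = 135.6279
Δx_2 = L[2,6] · Δd_6 = 0.1564 · 13 = 2.0338

2.0338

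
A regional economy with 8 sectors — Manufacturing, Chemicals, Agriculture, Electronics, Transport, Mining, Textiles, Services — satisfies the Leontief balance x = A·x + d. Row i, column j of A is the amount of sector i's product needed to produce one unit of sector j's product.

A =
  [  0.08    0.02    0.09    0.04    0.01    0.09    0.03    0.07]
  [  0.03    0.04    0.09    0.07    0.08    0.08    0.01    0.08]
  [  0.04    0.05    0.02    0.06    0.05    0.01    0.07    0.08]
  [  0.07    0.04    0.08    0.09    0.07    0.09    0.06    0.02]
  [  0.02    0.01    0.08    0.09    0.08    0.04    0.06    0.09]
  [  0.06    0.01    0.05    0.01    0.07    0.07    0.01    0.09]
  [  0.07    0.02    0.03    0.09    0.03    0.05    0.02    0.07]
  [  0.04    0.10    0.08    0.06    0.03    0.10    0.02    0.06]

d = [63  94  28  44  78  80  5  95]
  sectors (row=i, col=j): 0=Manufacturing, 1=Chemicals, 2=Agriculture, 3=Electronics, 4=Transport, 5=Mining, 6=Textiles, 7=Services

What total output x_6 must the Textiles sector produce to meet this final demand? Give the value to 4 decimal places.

48.2876

Form M = I − A:
  [  0.92   -0.02   -0.09   -0.04   -0.01   -0.09   -0.03   -0.07]
  [ -0.03    0.96   -0.09   -0.07   -0.08   -0.08   -0.01   -0.08]
  [ -0.04   -0.05    0.98   -0.06   -0.05   -0.01   -0.07   -0.08]
  [ -0.07   -0.04   -0.08    0.91   -0.07   -0.09   -0.06   -0.02]
  [ -0.02   -0.01   -0.08   -0.09    0.92   -0.04   -0.06   -0.09]
  [ -0.06   -0.01   -0.05   -0.01   -0.07    0.93   -0.01   -0.09]
  [ -0.07   -0.02   -0.03   -0.09   -0.03   -0.05    0.98   -0.07]
  [ -0.04   -0.10   -0.08   -0.06   -0.03   -0.10   -0.02    0.94]
Leontief inverse L = M⁻¹:
  [  1.1206    0.0499    0.1370    0.0820    0.0467    0.1404    0.0564    0.1232]
  [  0.0717    1.0741    0.1454    0.1230    0.1277    0.1357    0.0431    0.1402]
  [  0.0753    0.0781    1.0663    0.1063    0.0852    0.0580    0.0942    0.1260]
  [  0.1188    0.0710    0.1382    1.1471    0.1194    0.1494    0.0950    0.0839]
  [  0.0625    0.0443    0.1332    0.1462    1.1249    0.0946    0.0937    0.1466]
  [  0.0923    0.0365    0.0933    0.0479    0.1032    1.1140    0.0333    0.1380]
  [  0.1073    0.0472    0.0767    0.1318    0.0649    0.0994    1.0451    0.1149]
  [  0.0834    0.1339    0.1367    0.1114    0.0787    0.1585    0.0498    1.1219]
Total output x = L · d:
  x_0 = 1.1206·63 + 0.0499·94 + 0.1370·28 + 0.0820·44 + 0.0467·78 + 0.1404·80 + 0.0564·5 + 0.1232·95 = 109.5944
  x_1 = 0.0717·63 + 1.0741·94 + 0.1454·28 + 0.1230·44 + 0.1277·78 + 0.1357·80 + 0.0431·5 + 0.1402·95 = 149.3168
  x_2 = 0.0753·63 + 0.0781·94 + 1.0663·28 + 0.1063·44 + 0.0852·78 + 0.0580·80 + 0.0942·5 + 0.1260·95 = 70.3486
  x_3 = 0.1188·63 + 0.0710·94 + 0.1382·28 + 1.1471·44 + 0.1194·78 + 0.1494·80 + 0.0950·5 + 0.0839·95 = 98.2072
  x_4 = 0.0625·63 + 0.0443·94 + 0.1332·28 + 0.1462·44 + 1.1249·78 + 0.0946·80 + 0.0937·5 + 0.1466·95 = 127.9618
  x_5 = 0.0923·63 + 0.0365·94 + 0.0933·28 + 0.0479·44 + 0.1032·78 + 1.1140·80 + 0.0333·5 + 0.1380·95 = 124.4171
  x_6 = 0.1073·63 + 0.0472·94 + 0.0767·28 + 0.1318·44 + 0.0649·78 + 0.0994·80 + 1.0451·5 + 0.1149·95 = 48.2876
  x_7 = 0.0834·63 + 0.1339·94 + 0.1367·28 + 0.1114·44 + 0.0787·78 + 0.1585·80 + 0.0498·5 + 1.1219·95 = 152.2150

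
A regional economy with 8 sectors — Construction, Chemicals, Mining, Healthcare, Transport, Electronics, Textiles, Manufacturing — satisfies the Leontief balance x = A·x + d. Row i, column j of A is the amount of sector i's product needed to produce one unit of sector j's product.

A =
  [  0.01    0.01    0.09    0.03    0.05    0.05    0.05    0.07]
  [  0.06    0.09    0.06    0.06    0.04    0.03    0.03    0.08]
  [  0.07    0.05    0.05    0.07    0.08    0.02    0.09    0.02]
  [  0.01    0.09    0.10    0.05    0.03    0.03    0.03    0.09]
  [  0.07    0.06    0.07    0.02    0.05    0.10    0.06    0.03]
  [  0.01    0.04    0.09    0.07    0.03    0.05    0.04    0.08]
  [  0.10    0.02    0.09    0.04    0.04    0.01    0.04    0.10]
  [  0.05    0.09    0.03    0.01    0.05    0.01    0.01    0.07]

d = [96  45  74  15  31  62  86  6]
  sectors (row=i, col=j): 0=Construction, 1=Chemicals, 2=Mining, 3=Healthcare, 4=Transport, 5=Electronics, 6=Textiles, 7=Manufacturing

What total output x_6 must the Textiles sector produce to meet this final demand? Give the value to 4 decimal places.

124.9468

Form M = I − A:
  [  0.99   -0.01   -0.09   -0.03   -0.05   -0.05   -0.05   -0.07]
  [ -0.06    0.91   -0.06   -0.06   -0.04   -0.03   -0.03   -0.08]
  [ -0.07   -0.05    0.95   -0.07   -0.08   -0.02   -0.09   -0.02]
  [ -0.01   -0.09   -0.10    0.95   -0.03   -0.03   -0.03   -0.09]
  [ -0.07   -0.06   -0.07   -0.02    0.95   -0.10   -0.06   -0.03]
  [ -0.01   -0.04   -0.09   -0.07   -0.03    0.95   -0.04   -0.08]
  [ -0.10   -0.02   -0.09   -0.04   -0.04   -0.01    0.96   -0.10]
  [ -0.05   -0.09   -0.03   -0.01   -0.05   -0.01   -0.01    0.93]
Leontief inverse L = M⁻¹:
  [  1.0426    0.0452    0.1312    0.0569    0.0809    0.0713    0.0789    0.1079]
  [  0.0966    1.1371    0.1118    0.0929    0.0766    0.0564    0.0624    0.1305]
  [  0.1100    0.0919    1.1072    0.1030    0.1168    0.0496    0.1257    0.0715]
  [  0.0481    0.1374    0.1474    1.0831    0.0664    0.0533    0.0623    0.1368]
  [  0.1078    0.1013    0.1267    0.0565    1.0875    0.1297    0.0966    0.0816]
  [  0.0446    0.0834    0.1372    0.1015    0.0641    1.0725    0.0710    0.1253]
  [  0.1359    0.0607    0.1394    0.0694    0.0777    0.0352    1.0737    0.1462]
  [  0.0772    0.1239    0.0650    0.0319    0.0762    0.0303    0.0325    1.1048]
Total output x = L · d:
  x_0 = 1.0426·96 + 0.0452·45 + 0.1312·74 + 0.0569·15 + 0.0809·31 + 0.0713·62 + 0.0789·86 + 0.1079·6 = 127.0462
  x_1 = 0.0966·96 + 1.1371·45 + 0.1118·74 + 0.0929·15 + 0.0766·31 + 0.0564·62 + 0.0624·86 + 0.1305·6 = 82.1334
  x_2 = 0.1100·96 + 0.0919·45 + 1.1072·74 + 0.1030·15 + 0.1168·31 + 0.0496·62 + 0.1257·86 + 0.0715·6 = 116.1095
  x_3 = 0.0481·96 + 0.1374·45 + 0.1474·74 + 1.0831·15 + 0.0664·31 + 0.0533·62 + 0.0623·86 + 0.1368·6 = 49.4932
  x_4 = 0.1078·96 + 0.1013·45 + 0.1267·74 + 0.0565·15 + 1.0875·31 + 0.1297·62 + 0.0966·86 + 0.0816·6 = 75.6826
  x_5 = 0.0446·96 + 0.0834·45 + 0.1372·74 + 0.1015·15 + 0.0641·31 + 1.0725·62 + 0.0710·86 + 0.1253·6 = 95.0462
  x_6 = 0.1359·96 + 0.0607·45 + 0.1394·74 + 0.0694·15 + 0.0777·31 + 0.0352·62 + 1.0737·86 + 0.1462·6 = 124.9468
  x_7 = 0.0772·96 + 0.1239·45 + 0.0650·74 + 0.0319·15 + 0.0762·31 + 0.0303·62 + 0.0325·86 + 1.1048·6 = 31.9426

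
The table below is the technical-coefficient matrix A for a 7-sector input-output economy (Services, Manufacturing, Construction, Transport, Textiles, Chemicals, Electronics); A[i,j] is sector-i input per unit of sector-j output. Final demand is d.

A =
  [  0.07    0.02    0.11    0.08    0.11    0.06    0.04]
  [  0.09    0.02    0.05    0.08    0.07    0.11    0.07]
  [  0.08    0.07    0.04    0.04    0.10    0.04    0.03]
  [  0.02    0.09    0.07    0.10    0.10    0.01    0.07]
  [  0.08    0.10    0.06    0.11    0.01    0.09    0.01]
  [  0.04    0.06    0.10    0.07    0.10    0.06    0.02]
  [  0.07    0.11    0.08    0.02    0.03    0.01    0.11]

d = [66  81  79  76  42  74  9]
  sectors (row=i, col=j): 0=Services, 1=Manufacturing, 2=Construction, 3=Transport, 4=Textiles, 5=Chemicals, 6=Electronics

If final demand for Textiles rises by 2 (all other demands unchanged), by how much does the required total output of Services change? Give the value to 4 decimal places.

0.3534

Form M = I − A:
  [  0.93   -0.02   -0.11   -0.08   -0.11   -0.06   -0.04]
  [ -0.09    0.98   -0.05   -0.08   -0.07   -0.11   -0.07]
  [ -0.08   -0.07    0.96   -0.04   -0.10   -0.04   -0.03]
  [ -0.02   -0.09   -0.07    0.90   -0.10   -0.01   -0.07]
  [ -0.08   -0.10   -0.06   -0.11    0.99   -0.09   -0.01]
  [ -0.04   -0.06   -0.10   -0.07   -0.10    0.94   -0.02]
  [ -0.07   -0.11   -0.08   -0.02   -0.03   -0.01    0.89]
Leontief inverse L = M⁻¹:
  [  1.1271    0.0824    0.1731    0.1470    0.1767    0.1083    0.0789]
  [  0.1450    1.0815    0.1179    0.1459    0.1385    0.1568    0.1121]
  [  0.1291    0.1176    1.0934    0.0973    0.1534    0.0849    0.0632]
  [  0.0750    0.1498    0.1265    1.1630    0.1583    0.0564    0.1139]
  [  0.1316    0.1518    0.1218    0.1745    1.0808    0.1372    0.0509]
  [  0.0932    0.1158    0.1565    0.1326    0.1613    1.1074    0.0557]
  [  0.1254    0.1605    0.1352    0.0718    0.0866    0.0539    1.1542]
Total output x = L · d:
  x_0 = 1.1271·66 + 0.0824·81 + 0.1731·79 + 0.1470·76 + 0.1767·42 + 0.1083·74 + 0.0789·9 = 122.0464
  x_1 = 0.1450·66 + 1.0815·81 + 0.1179·79 + 0.1459·76 + 0.1385·42 + 0.1568·74 + 0.1121·9 = 136.0075
  x_2 = 0.1291·66 + 0.1176·81 + 1.0934·79 + 0.0973·76 + 0.1534·42 + 0.0849·74 + 0.0632·9 = 125.1195
  x_3 = 0.0750·66 + 0.1498·81 + 0.1265·79 + 1.1630·76 + 0.1583·42 + 0.0564·74 + 0.1139·9 = 127.3103
  x_4 = 0.1316·66 + 0.1518·81 + 0.1218·79 + 0.1745·76 + 1.0808·42 + 0.1372·74 + 0.0509·9 = 99.8762
  x_5 = 0.0932·66 + 0.1158·81 + 0.1565·79 + 0.1326·76 + 0.1613·42 + 1.1074·74 + 0.0557·9 = 127.1937
  x_6 = 0.1254·66 + 0.1605·81 + 0.1352·79 + 0.0718·76 + 0.0866·42 + 0.0539·74 + 1.1542·9 = 55.4248
Δx_0 = L[0,4] · Δd_4 = 0.1767 · 2 = 0.3534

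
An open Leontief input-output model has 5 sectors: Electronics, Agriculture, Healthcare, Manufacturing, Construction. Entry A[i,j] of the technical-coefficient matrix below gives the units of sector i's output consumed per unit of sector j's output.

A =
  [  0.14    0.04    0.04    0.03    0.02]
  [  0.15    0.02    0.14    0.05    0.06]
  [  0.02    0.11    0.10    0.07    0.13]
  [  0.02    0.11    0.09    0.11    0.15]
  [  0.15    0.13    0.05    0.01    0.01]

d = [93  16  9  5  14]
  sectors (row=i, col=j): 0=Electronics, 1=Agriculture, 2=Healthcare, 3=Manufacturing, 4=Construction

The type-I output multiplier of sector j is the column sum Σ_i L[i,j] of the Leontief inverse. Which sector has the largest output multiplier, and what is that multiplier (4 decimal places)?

Form M = I − A:
  [  0.86   -0.04   -0.04   -0.03   -0.02]
  [ -0.15    0.98   -0.14   -0.05   -0.06]
  [ -0.02   -0.11    0.90   -0.07   -0.13]
  [ -0.02   -0.11   -0.09    0.89   -0.15]
  [ -0.15   -0.13   -0.05   -0.01    0.99]
Leontief inverse L = M⁻¹:
  [  1.1853    0.0679    0.0707    0.0498    0.0449]
  [  0.2124    1.0741    0.1908    0.0837    0.1071]
  [  0.0907    0.1700    1.1622    0.1061    0.1808]
  [  0.0980    0.1787    0.1589    1.1518    0.2082]
  [  0.2130    0.1617    0.0961    0.0355    1.0422]
Total output x = L · d:
  x_0 = 1.1853·93 + 0.0679·16 + 0.0707·9 + 0.0498·5 + 0.0449·14 = 112.8292
  x_1 = 0.2124·93 + 1.0741·16 + 0.1908·9 + 0.0837·5 + 0.1071·14 = 40.5765
  x_2 = 0.0907·93 + 0.1700·16 + 1.1622·9 + 0.1061·5 + 0.1808·14 = 24.6774
  x_3 = 0.0980·93 + 0.1787·16 + 0.1589·9 + 1.1518·5 + 0.2082·14 = 22.0743
  x_4 = 0.2130·93 + 0.1617·16 + 0.0961·9 + 0.0355·5 + 1.0422·14 = 38.0343
Output multipliers (column sums of L):
  Electronics: 1.7994
  Agriculture: 1.6525
  Healthcare: 1.6788
  Manufacturing: 1.4269
  Construction: 1.5832

Electronics (1.7994)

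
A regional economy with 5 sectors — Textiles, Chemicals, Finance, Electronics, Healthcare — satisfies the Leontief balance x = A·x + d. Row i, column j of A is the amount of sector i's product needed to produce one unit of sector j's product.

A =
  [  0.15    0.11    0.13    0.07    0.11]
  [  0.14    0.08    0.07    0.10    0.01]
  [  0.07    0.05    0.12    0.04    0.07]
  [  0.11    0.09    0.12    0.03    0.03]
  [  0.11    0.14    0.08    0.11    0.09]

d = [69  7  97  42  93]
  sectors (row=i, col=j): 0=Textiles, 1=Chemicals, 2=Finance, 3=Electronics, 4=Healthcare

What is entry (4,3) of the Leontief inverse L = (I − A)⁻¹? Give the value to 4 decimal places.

Form M = I − A:
  [  0.85   -0.11   -0.13   -0.07   -0.11]
  [ -0.14    0.92   -0.07   -0.10   -0.01]
  [ -0.07   -0.05    0.88   -0.04   -0.07]
  [ -0.11   -0.09   -0.12    0.97   -0.03]
  [ -0.11   -0.14   -0.08   -0.11    0.91]
Leontief inverse L = M⁻¹:
  [  1.2720    0.2064    0.2402    0.1433    0.1792]
  [  0.2273    1.1453    0.1499    0.1471    0.0564]
  [  0.1405    0.1065    1.1871    0.0828    0.1122]
  [  0.1896    0.1499    0.1936    1.0766    0.0750]
  [  0.2240    0.2286    0.1798    0.1774    1.1482]
Total output x = L · d:
  x_0 = 1.2720·69 + 0.2064·7 + 0.2402·97 + 0.1433·42 + 0.1792·93 = 135.1943
  x_1 = 0.2273·69 + 1.1453·7 + 0.1499·97 + 0.1471·42 + 0.0564·93 = 49.6622
  x_2 = 0.1405·69 + 0.1065·7 + 1.1871·97 + 0.0828·42 + 0.1122·93 = 139.5019
  x_3 = 0.1896·69 + 0.1499·7 + 0.1936·97 + 1.0766·42 + 0.0750·93 = 85.0960
  x_4 = 0.2240·69 + 0.2286·7 + 0.1798·97 + 0.1774·42 + 1.1482·93 = 148.7306

L[4,3] = 0.1774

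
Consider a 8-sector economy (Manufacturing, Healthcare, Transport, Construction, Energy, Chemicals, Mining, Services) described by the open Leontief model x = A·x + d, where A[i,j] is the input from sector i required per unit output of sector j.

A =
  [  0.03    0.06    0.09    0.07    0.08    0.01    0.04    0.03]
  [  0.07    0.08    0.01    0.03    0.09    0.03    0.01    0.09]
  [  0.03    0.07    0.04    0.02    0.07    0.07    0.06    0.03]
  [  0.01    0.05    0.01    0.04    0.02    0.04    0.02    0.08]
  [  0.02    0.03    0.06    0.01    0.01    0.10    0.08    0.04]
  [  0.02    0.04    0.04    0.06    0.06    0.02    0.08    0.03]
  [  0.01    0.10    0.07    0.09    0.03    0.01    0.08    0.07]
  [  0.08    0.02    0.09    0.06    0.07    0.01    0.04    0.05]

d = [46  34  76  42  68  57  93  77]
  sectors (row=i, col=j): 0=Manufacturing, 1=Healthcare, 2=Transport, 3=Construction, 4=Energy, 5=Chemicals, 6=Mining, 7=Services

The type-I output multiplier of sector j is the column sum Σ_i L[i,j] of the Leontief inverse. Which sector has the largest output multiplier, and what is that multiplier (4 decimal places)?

Form M = I − A:
  [  0.97   -0.06   -0.09   -0.07   -0.08   -0.01   -0.04   -0.03]
  [ -0.07    0.92   -0.01   -0.03   -0.09   -0.03   -0.01   -0.09]
  [ -0.03   -0.07    0.96   -0.02   -0.07   -0.07   -0.06   -0.03]
  [ -0.01   -0.05   -0.01    0.96   -0.02   -0.04   -0.02   -0.08]
  [ -0.02   -0.03   -0.06   -0.01    0.99   -0.10   -0.08   -0.04]
  [ -0.02   -0.04   -0.04   -0.06   -0.06    0.98   -0.08   -0.03]
  [ -0.01   -0.10   -0.07   -0.09   -0.03   -0.01    0.92   -0.07]
  [ -0.08   -0.02   -0.09   -0.06   -0.07   -0.01   -0.04    0.95]
Leontief inverse L = M⁻¹:
  [  1.0521    0.0979    0.1209    0.0969    0.1137    0.0393    0.0730    0.0659]
  [  0.0970    1.1139    0.0464    0.0594    0.1271    0.0555    0.0420    0.1252]
  [  0.0517    0.1067    1.0714    0.0493    0.1037    0.0945    0.0944    0.0640]
  [  0.0282    0.0724    0.0322    1.0608    0.0445    0.0541    0.0403    0.1047]
  [  0.0386    0.0644    0.0895    0.0399    1.0417    0.1185    0.1130    0.0694]
  [  0.0379    0.0738    0.0679    0.0867    0.0872    1.0421    0.1097    0.0623]
  [  0.0381    0.1447    0.1043    0.1241    0.0702    0.0370    1.1140    0.1149]
  [  0.1022    0.0580    0.1264    0.0902    0.1055    0.0381    0.0749    1.0841]
Total output x = L · d:
  x_0 = 1.0521·46 + 0.0979·34 + 0.1209·76 + 0.0969·42 + 0.1137·68 + 0.0393·57 + 0.0730·93 + 0.0659·77 = 86.8102
  x_1 = 0.0970·46 + 1.1139·34 + 0.0464·76 + 0.0594·42 + 0.1271·68 + 0.0555·57 + 0.0420·93 + 0.1252·77 = 73.7002
  x_2 = 0.0517·46 + 0.1067·34 + 1.0714·76 + 0.0493·42 + 0.1037·68 + 0.0945·57 + 0.0944·93 + 0.0640·77 = 115.6571
  x_3 = 0.0282·46 + 0.0724·34 + 0.0322·76 + 1.0608·42 + 0.0445·68 + 0.0541·57 + 0.0403·93 + 0.1047·77 = 68.6813
  x_4 = 0.0386·46 + 0.0644·34 + 0.0895·76 + 0.0399·42 + 1.0417·68 + 0.1185·57 + 0.1130·93 + 0.0694·77 = 105.8964
  x_5 = 0.0379·46 + 0.0738·34 + 0.0679·76 + 0.0867·42 + 0.0872·68 + 1.0421·57 + 0.1097·93 + 0.0623·77 = 93.3802
  x_6 = 0.0381·46 + 0.1447·34 + 0.1043·76 + 0.1241·42 + 0.0702·68 + 0.0370·57 + 1.1140·93 + 0.1149·77 = 139.1477
  x_7 = 0.1022·46 + 0.0580·34 + 0.1264·76 + 0.0902·42 + 0.1055·68 + 0.0381·57 + 0.0749·93 + 1.0841·77 = 119.8540
Output multipliers (column sums of L):
  Manufacturing: 1.4457
  Healthcare: 1.7317
  Transport: 1.6591
  Construction: 1.6073
  Energy: 1.6937
  Chemicals: 1.4793
  Mining: 1.6612
  Services: 1.6905

Healthcare (1.7317)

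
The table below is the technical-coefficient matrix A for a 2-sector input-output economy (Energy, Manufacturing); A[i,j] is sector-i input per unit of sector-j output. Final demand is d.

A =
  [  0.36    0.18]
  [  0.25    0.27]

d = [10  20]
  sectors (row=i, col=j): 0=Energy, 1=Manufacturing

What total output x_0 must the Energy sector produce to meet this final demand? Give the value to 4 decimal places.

Form M = I − A:
  [  0.64   -0.18]
  [ -0.25    0.73]
Leontief inverse L = M⁻¹:
  [  1.7290    0.4263]
  [  0.5921    1.5159]
Total output x = L · d:
  x_0 = 1.7290·10 + 0.4263·20 = 25.8171
  x_1 = 0.5921·10 + 1.5159·20 = 36.2387

25.8171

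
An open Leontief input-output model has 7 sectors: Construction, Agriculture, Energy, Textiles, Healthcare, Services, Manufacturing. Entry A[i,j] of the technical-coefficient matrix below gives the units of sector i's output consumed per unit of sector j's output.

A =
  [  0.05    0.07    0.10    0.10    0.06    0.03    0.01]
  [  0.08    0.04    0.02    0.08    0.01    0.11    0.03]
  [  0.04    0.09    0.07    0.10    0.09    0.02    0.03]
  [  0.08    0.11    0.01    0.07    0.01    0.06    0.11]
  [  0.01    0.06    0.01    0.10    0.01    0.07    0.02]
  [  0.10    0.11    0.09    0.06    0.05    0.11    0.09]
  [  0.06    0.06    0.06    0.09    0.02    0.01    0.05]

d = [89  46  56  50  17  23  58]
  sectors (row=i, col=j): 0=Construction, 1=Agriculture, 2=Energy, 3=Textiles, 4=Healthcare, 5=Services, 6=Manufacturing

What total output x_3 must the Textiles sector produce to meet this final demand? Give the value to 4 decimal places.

Form M = I − A:
  [  0.95   -0.07   -0.10   -0.10   -0.06   -0.03   -0.01]
  [ -0.08    0.96   -0.02   -0.08   -0.01   -0.11   -0.03]
  [ -0.04   -0.09    0.93   -0.10   -0.09   -0.02   -0.03]
  [ -0.08   -0.11   -0.01    0.93   -0.01   -0.06   -0.11]
  [ -0.01   -0.06   -0.01   -0.10    0.99   -0.07   -0.02]
  [ -0.10   -0.11   -0.09   -0.06   -0.05    0.89   -0.09]
  [ -0.06   -0.06   -0.06   -0.09   -0.02   -0.01    0.95]
Leontief inverse L = M⁻¹:
  [  1.0943    0.1276    0.1333    0.1616    0.0860    0.0738    0.0473]
  [  0.1269    1.0958    0.0583    0.1345    0.0346    0.1536    0.0686]
  [  0.0850    0.1471    1.1014    0.1632    0.1131    0.0665    0.0679]
  [  0.1330    0.1683    0.0506    1.1347    0.0343    0.1073    0.1506]
  [  0.0469    0.1020    0.0334    0.1395    1.0248    0.1055    0.0525]
  [  0.1687    0.1925    0.1478    0.1499    0.0894    1.1751    0.1431]
  [  0.0979    0.1067    0.0887    0.1410    0.0405    0.0433    1.0811]
Total output x = L · d:
  x_0 = 1.0943·89 + 0.1276·46 + 0.1333·56 + 0.1616·50 + 0.0860·17 + 0.0738·23 + 0.0473·58 = 124.7008
  x_1 = 0.1269·89 + 1.0958·46 + 0.0583·56 + 0.1345·50 + 0.0346·17 + 0.1536·23 + 0.0686·58 = 79.7942
  x_2 = 0.0850·89 + 0.1471·46 + 1.1014·56 + 0.1632·50 + 0.1131·17 + 0.0665·23 + 0.0679·58 = 91.5567
  x_3 = 0.1330·89 + 0.1683·46 + 0.0506·56 + 1.1347·50 + 0.0343·17 + 0.1073·23 + 0.1506·58 = 90.9325
  x_4 = 0.0469·89 + 0.1020·46 + 0.0334·56 + 0.1395·50 + 1.0248·17 + 0.1055·23 + 0.0525·58 = 40.6043
  x_5 = 0.1687·89 + 0.1925·46 + 0.1478·56 + 0.1499·50 + 0.0894·17 + 1.1751·23 + 0.1431·58 = 76.4899
  x_6 = 0.0979·89 + 0.1067·46 + 0.0887·56 + 0.1410·50 + 0.0405·17 + 0.0433·23 + 1.0811·58 = 90.0253

90.9325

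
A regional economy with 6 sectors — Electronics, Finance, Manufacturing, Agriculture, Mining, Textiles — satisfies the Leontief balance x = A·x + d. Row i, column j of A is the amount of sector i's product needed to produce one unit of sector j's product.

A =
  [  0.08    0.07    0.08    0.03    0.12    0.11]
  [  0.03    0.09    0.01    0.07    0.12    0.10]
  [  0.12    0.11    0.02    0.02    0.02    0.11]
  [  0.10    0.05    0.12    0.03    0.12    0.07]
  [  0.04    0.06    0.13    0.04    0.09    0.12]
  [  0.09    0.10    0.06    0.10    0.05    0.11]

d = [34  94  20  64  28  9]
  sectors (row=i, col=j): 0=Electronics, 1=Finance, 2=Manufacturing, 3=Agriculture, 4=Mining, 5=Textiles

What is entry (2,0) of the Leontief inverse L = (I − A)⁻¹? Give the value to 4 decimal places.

Form M = I − A:
  [  0.92   -0.07   -0.08   -0.03   -0.12   -0.11]
  [ -0.03    0.91   -0.01   -0.07   -0.12   -0.10]
  [ -0.12   -0.11    0.98   -0.02   -0.02   -0.11]
  [ -0.10   -0.05   -0.12    0.97   -0.12   -0.07]
  [ -0.04   -0.06   -0.13   -0.04    0.91   -0.12]
  [ -0.09   -0.10   -0.06   -0.10   -0.05    0.89]
Leontief inverse L = M⁻¹:
  [  1.1479    0.1458    0.1435    0.0785    0.1956    0.2085]
  [  0.0852    1.1527    0.0691    0.1140    0.1898    0.1831]
  [  0.1741    0.1725    1.0674    0.0630    0.0879    0.1896]
  [  0.1696    0.1254    0.1827    1.0743    0.1938    0.1683]
  [  0.1098    0.1360    0.1879    0.0870    1.1587    0.2152]
  [  0.1626    0.1776    0.1253    0.1506    0.1339    1.2090]
Total output x = L · d:
  x_0 = 1.1479·34 + 0.1458·94 + 0.1435·20 + 0.0785·64 + 0.1956·28 + 0.2085·9 = 67.9796
  x_1 = 0.0852·34 + 1.1527·94 + 0.0691·20 + 0.1140·64 + 0.1898·28 + 0.1831·9 = 126.8870
  x_2 = 0.1741·34 + 0.1725·94 + 1.0674·20 + 0.0630·64 + 0.0879·28 + 0.1896·9 = 51.6815
  x_3 = 0.1696·34 + 0.1254·94 + 0.1827·20 + 1.0743·64 + 0.1938·28 + 0.1683·9 = 96.9087
  x_4 = 0.1098·34 + 0.1360·94 + 0.1879·20 + 0.0870·64 + 1.1587·28 + 0.2152·9 = 60.2278
  x_5 = 0.1626·34 + 0.1776·94 + 0.1253·20 + 0.1506·64 + 0.1339·28 + 1.2090·9 = 49.0000

L[2,0] = 0.1741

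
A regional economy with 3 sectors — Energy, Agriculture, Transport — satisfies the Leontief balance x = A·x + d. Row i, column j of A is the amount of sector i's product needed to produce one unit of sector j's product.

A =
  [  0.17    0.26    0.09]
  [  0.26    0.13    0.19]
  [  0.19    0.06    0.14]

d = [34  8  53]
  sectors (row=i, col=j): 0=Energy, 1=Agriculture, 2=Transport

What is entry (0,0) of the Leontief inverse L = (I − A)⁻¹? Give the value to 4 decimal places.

Form M = I − A:
  [  0.83   -0.26   -0.09]
  [ -0.26    0.87   -0.19]
  [ -0.19   -0.06    0.86]
Leontief inverse L = M⁻¹:
  [  1.3961    0.4339    0.2420]
  [  0.4921    1.3202    0.3432]
  [  0.3428    0.1880    1.2402]
Total output x = L · d:
  x_0 = 1.3961·34 + 0.4339·8 + 0.2420·53 = 63.7648
  x_1 = 0.4921·34 + 1.3202·8 + 0.3432·53 = 45.4801
  x_2 = 0.3428·34 + 0.1880·8 + 1.2402·53 = 78.8885

L[0,0] = 1.3961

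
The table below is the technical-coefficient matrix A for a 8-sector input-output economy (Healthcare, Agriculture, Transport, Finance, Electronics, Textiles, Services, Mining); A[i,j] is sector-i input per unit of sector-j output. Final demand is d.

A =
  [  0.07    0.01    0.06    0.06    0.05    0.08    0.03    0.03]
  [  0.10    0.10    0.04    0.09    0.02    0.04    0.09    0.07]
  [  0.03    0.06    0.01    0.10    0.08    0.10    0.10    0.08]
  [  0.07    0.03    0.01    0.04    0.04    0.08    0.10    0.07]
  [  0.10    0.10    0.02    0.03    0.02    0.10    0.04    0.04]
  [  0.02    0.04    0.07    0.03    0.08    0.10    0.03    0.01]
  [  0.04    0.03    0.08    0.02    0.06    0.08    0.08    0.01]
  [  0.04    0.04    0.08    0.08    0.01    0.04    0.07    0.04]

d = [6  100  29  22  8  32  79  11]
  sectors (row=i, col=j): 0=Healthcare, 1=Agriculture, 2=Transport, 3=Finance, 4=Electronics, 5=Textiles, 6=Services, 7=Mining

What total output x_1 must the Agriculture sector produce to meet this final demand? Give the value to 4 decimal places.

139.1516

Form M = I − A:
  [  0.93   -0.01   -0.06   -0.06   -0.05   -0.08   -0.03   -0.03]
  [ -0.10    0.90   -0.04   -0.09   -0.02   -0.04   -0.09   -0.07]
  [ -0.03   -0.06    0.99   -0.10   -0.08   -0.10   -0.10   -0.08]
  [ -0.07   -0.03   -0.01    0.96   -0.04   -0.08   -0.10   -0.07]
  [ -0.10   -0.10   -0.02   -0.03    0.98   -0.10   -0.04   -0.04]
  [ -0.02   -0.04   -0.07   -0.03   -0.08    0.90   -0.03   -0.01]
  [ -0.04   -0.03   -0.08   -0.02   -0.06   -0.08    0.92   -0.01]
  [ -0.04   -0.04   -0.08   -0.08   -0.01   -0.04   -0.07    0.96]
Leontief inverse L = M⁻¹:
  [  1.1078    0.0422    0.0919    0.0961    0.0851    0.1377    0.0733    0.0581]
  [  0.1580    1.1461    0.0885    0.1447    0.0647    0.1139    0.1577    0.1120]
  [  0.0865    0.1091    1.0592    0.1487    0.1250    0.1773    0.1650    0.1185]
  [  0.1116    0.0646    0.0516    1.0780    0.0767    0.1404    0.1481    0.0973]
  [  0.1468    0.1391    0.0611    0.0746    1.0582    0.1614    0.0899    0.0720]
  [  0.0586    0.0779    0.1006    0.0659    0.1149    1.1578    0.0733    0.0383]
  [  0.0788    0.0667    0.1141    0.0572    0.0978    0.1404    1.1264    0.0383]
  [  0.0790    0.0736    0.1132    0.1200    0.0460    0.0971    0.1218    1.0719]
Total output x = L · d:
  x_0 = 1.1078·6 + 0.0422·100 + 0.0919·29 + 0.0961·22 + 0.0851·8 + 0.1377·32 + 0.0733·79 + 0.0581·11 = 27.1651
  x_1 = 0.1580·6 + 1.1461·100 + 0.0885·29 + 0.1447·22 + 0.0647·8 + 0.1139·32 + 0.1577·79 + 0.1120·11 = 139.1516
  x_2 = 0.0865·6 + 0.1091·100 + 1.0592·29 + 0.1487·22 + 0.1250·8 + 0.1773·32 + 0.1650·79 + 0.1185·11 = 66.4292
  x_3 = 0.1116·6 + 0.0646·100 + 0.0516·29 + 1.0780·22 + 0.0767·8 + 0.1404·32 + 0.1481·79 + 0.0973·11 = 50.2186
  x_4 = 0.1468·6 + 0.1391·100 + 0.0611·29 + 0.0746·22 + 1.0582·8 + 0.1614·32 + 0.0899·79 + 0.0720·11 = 39.7323
  x_5 = 0.0586·6 + 0.0779·100 + 0.1006·29 + 0.0659·22 + 0.1149·8 + 1.1578·32 + 0.0733·79 + 0.0383·11 = 56.6921
  x_6 = 0.0788·6 + 0.0667·100 + 0.1141·29 + 0.0572·22 + 0.0978·8 + 0.1404·32 + 1.1264·79 + 0.0383·11 = 106.3974
  x_7 = 0.0790·6 + 0.0736·100 + 0.1132·29 + 0.1200·22 + 0.0460·8 + 0.0971·32 + 0.1218·79 + 1.0719·11 = 38.6430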